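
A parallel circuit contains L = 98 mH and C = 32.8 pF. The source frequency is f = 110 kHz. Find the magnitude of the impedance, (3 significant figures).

ω = 2πf = 691200 rad/s
X_L = ωL = 67700 Ω
X_C = 1/(ωC) = 44100 Ω
Parallel: admittances add. Y = 1/(jωL) + jωC
Y = (0 + j7.91e-06) S
|Y| = 7.91e-06 S → |Z| = 1/|Y| = 126000 Ω, ∠Z = −∠Y = -90.0°

126000 Ω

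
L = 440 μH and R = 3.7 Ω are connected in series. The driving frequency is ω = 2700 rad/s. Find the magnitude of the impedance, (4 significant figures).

X_L = ωL = 1.188 Ω
Z = 3.700 + j1.188 Ω
|Z| = √(3.700² + 1.188²) = 3.886 Ω

3.886 Ω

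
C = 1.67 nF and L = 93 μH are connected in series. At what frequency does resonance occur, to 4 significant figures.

ω₀ = 1/√(LC) = 1/√(9.3e-05 × 1.67e-09) = 2.537e+06 rad/s
f₀ = ω₀/(2π) = 403.9 kHz

403.9 kHz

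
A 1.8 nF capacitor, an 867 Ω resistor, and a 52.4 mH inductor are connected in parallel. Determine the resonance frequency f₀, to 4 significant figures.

ω₀ = 1/√(LC) = 1/√(0.0524 × 1.8e-09) = 103000 rad/s
f₀ = ω₀/(2π) = 16.39 kHz

16.39 kHz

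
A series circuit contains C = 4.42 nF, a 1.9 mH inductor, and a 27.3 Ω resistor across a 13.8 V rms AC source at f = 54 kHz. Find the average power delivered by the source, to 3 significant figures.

4.21 W

ω = 2πf = 339300 rad/s
X_L = ωL = 645 Ω
X_C = 1/(ωC) = 667 Ω
Net reactance X = X_L − X_C = -22.2 Ω
Z = 27.3 − j22.2 Ω
|Z| = √(27.3² + 22.2²) = 35.2 Ω
∠Z = arctan(-22.2/27.3) = -39.1°
I = V/|Z| = 392 mA
P = VI cos φ = 13.8 × 0.392 × cos(-39.1°) = 4.21 W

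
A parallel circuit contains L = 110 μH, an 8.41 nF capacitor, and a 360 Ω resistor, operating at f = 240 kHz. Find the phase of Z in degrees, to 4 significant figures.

ω = 2πf = 1.508e+06 rad/s
X_L = ωL = 165.9 Ω
X_C = 1/(ωC) = 78.85 Ω
Parallel: admittances add. Y = 1/R + 1/(jωL) + jωC
Y = (0.002778 + j0.006653) S
|Y| = 0.007210 S → |Z| = 1/|Y| = 138.7 Ω, ∠Z = −∠Y = -67.34°

-67.34°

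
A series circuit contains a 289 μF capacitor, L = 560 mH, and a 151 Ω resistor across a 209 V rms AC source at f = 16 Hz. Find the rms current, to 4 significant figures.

ω = 2πf = 100.5 rad/s
X_L = ωL = 56.30 Ω
X_C = 1/(ωC) = 34.42 Ω
Net reactance X = X_L − X_C = 21.88 Ω
Z = 151.0 + j21.88 Ω
|Z| = √(151.0² + 21.88²) = 152.6 Ω
I = V/|Z| = 209/152.6 = 1.370 A

1.370 A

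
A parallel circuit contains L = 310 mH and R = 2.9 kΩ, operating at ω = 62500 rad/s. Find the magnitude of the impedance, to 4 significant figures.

2868 Ω

X_L = ωL = 19380 Ω
Parallel: admittances add. Y = 1/R + 1/(jωL)
Y = (0.0003448 − j5.161e-05) S
|Y| = 0.0003487 S → |Z| = 1/|Y| = 2868 Ω, ∠Z = −∠Y = 8.513°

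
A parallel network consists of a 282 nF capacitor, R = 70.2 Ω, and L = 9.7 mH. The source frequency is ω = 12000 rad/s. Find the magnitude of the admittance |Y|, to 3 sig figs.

X_L = ωL = 116 Ω
X_C = 1/(ωC) = 296 Ω
Parallel: admittances add. Y = 1/R + 1/(jωL) + jωC
Y = (0.0142 − j0.00521) S
|Y| = 0.0152 S → |Z| = 1/|Y| = 65.9 Ω, ∠Z = −∠Y = 20.1°

15.2 mS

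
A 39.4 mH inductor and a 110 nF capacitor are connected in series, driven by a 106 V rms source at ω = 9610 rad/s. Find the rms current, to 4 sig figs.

186.8 mA

X_L = ωL = 378.6 Ω
X_C = 1/(ωC) = 946.0 Ω
Net reactance X = X_L − X_C = -567.4 Ω
Z = − j567.4 Ω
|Z| = √(0² + 567.4²) = 567.4 Ω
I = V/|Z| = 106/567.4 = 186.8 mA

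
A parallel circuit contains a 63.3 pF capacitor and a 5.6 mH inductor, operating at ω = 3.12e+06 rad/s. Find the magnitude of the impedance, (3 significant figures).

7130 Ω

X_L = ωL = 17500 Ω
X_C = 1/(ωC) = 5060 Ω
Parallel: admittances add. Y = 1/(jωL) + jωC
Y = (0 + j0.000140) S
|Y| = 0.000140 S → |Z| = 1/|Y| = 7130 Ω, ∠Z = −∠Y = -90.0°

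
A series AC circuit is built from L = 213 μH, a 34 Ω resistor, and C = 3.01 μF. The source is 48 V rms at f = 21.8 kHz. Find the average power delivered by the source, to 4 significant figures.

ω = 2πf = 137000 rad/s
X_L = ωL = 29.18 Ω
X_C = 1/(ωC) = 2.425 Ω
Net reactance X = X_L − X_C = 26.75 Ω
Z = 34.00 + j26.75 Ω
|Z| = √(34.00² + 26.75²) = 43.26 Ω
∠Z = arctan(26.75/34.00) = 38.19°
I = V/|Z| = 1.110 A
P = VI cos φ = 48 × 1.110 × cos(38.19°) = 41.86 W

41.86 W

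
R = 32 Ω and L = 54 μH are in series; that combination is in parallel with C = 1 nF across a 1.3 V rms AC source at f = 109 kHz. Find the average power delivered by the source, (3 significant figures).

22.6 mW

ω = 2πf = 684900 rad/s
X_L = ωL = 37.0 Ω
X_C = 1/(ωC) = 1460 Ω
Branch 1 (R+jX_L): Z₁ = 32.0 + j37.0 Ω, |Z₁| = 48.9 Ω
Branch 2 (−jX_C): Z₂ = −j1460 Ω
Parallel: Z = Z₁Z₂/(Z₁+Z₂), |Z| = 50.2 Ω, ∠Z = 47.8°
I = V/|Z| = 25.9 mA
P = VI cos φ = 1.3 × 0.0259 × cos(47.8°) = 22.6 mW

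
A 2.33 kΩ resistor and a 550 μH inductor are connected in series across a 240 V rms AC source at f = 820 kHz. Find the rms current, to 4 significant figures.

65.42 mA

ω = 2πf = 5.152e+06 rad/s
X_L = ωL = 2834 Ω
Z = 2330 + j2834 Ω
|Z| = √(2330² + 2834²) = 3669 Ω
I = V/|Z| = 240/3669 = 65.42 mA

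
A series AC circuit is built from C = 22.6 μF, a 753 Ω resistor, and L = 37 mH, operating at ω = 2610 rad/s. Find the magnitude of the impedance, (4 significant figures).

757.2 Ω

X_L = ωL = 96.57 Ω
X_C = 1/(ωC) = 16.95 Ω
Net reactance X = X_L − X_C = 79.62 Ω
Z = 753.0 + j79.62 Ω
|Z| = √(753.0² + 79.62²) = 757.2 Ω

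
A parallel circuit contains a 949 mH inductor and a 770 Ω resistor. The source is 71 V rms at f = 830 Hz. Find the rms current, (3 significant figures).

93.3 mA

ω = 2πf = 5215 rad/s
X_L = ωL = 4950 Ω
Parallel: admittances add. Y = 1/R + 1/(jωL)
Y = (0.00130 − j0.000202) S
|Y| = 0.00131 S → |Z| = 1/|Y| = 761 Ω, ∠Z = −∠Y = 8.84°
I = V/|Z| = 71/761 = 93.3 mA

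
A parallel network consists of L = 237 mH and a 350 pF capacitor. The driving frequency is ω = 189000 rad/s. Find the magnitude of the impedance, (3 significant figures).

X_L = ωL = 44800 Ω
X_C = 1/(ωC) = 15100 Ω
Parallel: admittances add. Y = 1/(jωL) + jωC
Y = (0 + j4.38e-05) S
|Y| = 4.38e-05 S → |Z| = 1/|Y| = 22800 Ω, ∠Z = −∠Y = -90.0°

22800 Ω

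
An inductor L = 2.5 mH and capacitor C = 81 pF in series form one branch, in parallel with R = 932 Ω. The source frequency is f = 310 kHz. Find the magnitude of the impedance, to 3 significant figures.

ω = 2πf = 1.948e+06 rad/s
X_L = ωL = 4870 Ω
X_C = 1/(ωC) = 6340 Ω
Branch 1: Z₁ = R = 932 Ω
Branch 2 (series LC): Z₂ = j(X_L − X_C) = −j1470 Ω
Parallel: Z = Z₁Z₂/(Z₁+Z₂), |Z| = 787 Ω, ∠Z = -32.4°

787 Ω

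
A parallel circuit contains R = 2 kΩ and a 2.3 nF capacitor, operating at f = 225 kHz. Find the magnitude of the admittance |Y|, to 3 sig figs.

ω = 2πf = 1.414e+06 rad/s
X_C = 1/(ωC) = 308 Ω
Parallel: admittances add. Y = 1/R + jωC
Y = (0.000500 + j0.00325) S
|Y| = 0.00329 S → |Z| = 1/|Y| = 304 Ω, ∠Z = −∠Y = -81.3°

3.29 mS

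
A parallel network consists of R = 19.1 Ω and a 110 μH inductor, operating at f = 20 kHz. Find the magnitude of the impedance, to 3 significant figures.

ω = 2πf = 125700 rad/s
X_L = ωL = 13.8 Ω
Parallel: admittances add. Y = 1/R + 1/(jωL)
Y = (0.0524 − j0.0723) S
|Y| = 0.0893 S → |Z| = 1/|Y| = 11.2 Ω, ∠Z = −∠Y = 54.1°

11.2 Ω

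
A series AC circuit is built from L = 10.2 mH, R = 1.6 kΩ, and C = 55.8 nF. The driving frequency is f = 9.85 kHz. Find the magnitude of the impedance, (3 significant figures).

ω = 2πf = 61890 rad/s
X_L = ωL = 631 Ω
X_C = 1/(ωC) = 290 Ω
Net reactance X = X_L − X_C = 342 Ω
Z = 1600 + j342 Ω
|Z| = √(1600² + 342²) = 1640 Ω

1640 Ω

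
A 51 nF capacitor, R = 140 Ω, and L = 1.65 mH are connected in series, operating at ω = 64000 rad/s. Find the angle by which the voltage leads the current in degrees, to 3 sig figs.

X_L = ωL = 106 Ω
X_C = 1/(ωC) = 306 Ω
Net reactance X = X_L − X_C = -201 Ω
Z = 140 − j201 Ω
|Z| = √(140² + 201²) = 245 Ω
∠Z = arctan(-201/140) = -55.1°

-55.1°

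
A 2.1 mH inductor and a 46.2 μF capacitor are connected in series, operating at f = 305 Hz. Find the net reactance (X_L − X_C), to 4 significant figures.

ω = 2πf = 1916 rad/s
X_L = ωL = 4.024 Ω
X_C = 1/(ωC) = 11.29 Ω
X = 4.024 − 11.29 = -7.270 Ω

-7.270 Ω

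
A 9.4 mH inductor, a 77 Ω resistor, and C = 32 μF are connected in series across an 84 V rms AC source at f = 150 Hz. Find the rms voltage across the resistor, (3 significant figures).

ω = 2πf = 942.5 rad/s
X_L = ωL = 8.86 Ω
X_C = 1/(ωC) = 33.2 Ω
Net reactance X = X_L − X_C = -24.3 Ω
Z = 77.0 − j24.3 Ω
|Z| = √(77.0² + 24.3²) = 80.7 Ω
I = V/|Z| = 1.04 A
V_R = I·|Z_R| = 1.04 × 77.0 = 80.1 V

80.1 V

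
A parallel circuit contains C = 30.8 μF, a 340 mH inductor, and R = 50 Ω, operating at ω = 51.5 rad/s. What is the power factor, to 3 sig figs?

0.339

X_L = ωL = 17.5 Ω
X_C = 1/(ωC) = 630 Ω
Parallel: admittances add. Y = 1/R + 1/(jωL) + jωC
Y = (0.0200 − j0.0555) S
|Y| = 0.0590 S → |Z| = 1/|Y| = 16.9 Ω, ∠Z = −∠Y = 70.2°
cos φ = cos(70.2°) = 0.339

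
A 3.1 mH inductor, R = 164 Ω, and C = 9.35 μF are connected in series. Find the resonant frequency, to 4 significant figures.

ω₀ = 1/√(LC) = 1/√(0.0031 × 9.35e-06) = 5874 rad/s
f₀ = ω₀/(2π) = 934.8 Hz

934.8 Hz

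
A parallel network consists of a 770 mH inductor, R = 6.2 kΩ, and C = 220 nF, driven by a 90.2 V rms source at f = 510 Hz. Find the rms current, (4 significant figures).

30.70 mA

ω = 2πf = 3204 rad/s
X_L = ωL = 2467 Ω
X_C = 1/(ωC) = 1418 Ω
Parallel: admittances add. Y = 1/R + 1/(jωL) + jωC
Y = (0.0001613 + j0.0002997) S
|Y| = 0.0003403 S → |Z| = 1/|Y| = 2938 Ω, ∠Z = −∠Y = -61.71°
I = V/|Z| = 90.2/2938 = 30.70 mA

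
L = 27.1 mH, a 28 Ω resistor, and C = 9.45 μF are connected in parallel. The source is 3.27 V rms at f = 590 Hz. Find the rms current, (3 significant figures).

ω = 2πf = 3707 rad/s
X_L = ωL = 100 Ω
X_C = 1/(ωC) = 28.5 Ω
Parallel: admittances add. Y = 1/R + 1/(jωL) + jωC
Y = (0.0357 + j0.0251) S
|Y| = 0.0436 S → |Z| = 1/|Y| = 22.9 Ω, ∠Z = −∠Y = -35.1°
I = V/|Z| = 3.27/22.9 = 143 mA

143 mA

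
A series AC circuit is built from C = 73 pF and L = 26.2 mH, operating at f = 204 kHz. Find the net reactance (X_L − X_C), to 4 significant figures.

ω = 2πf = 1.282e+06 rad/s
X_L = ωL = 33580 Ω
X_C = 1/(ωC) = 10690 Ω
X = 33580 − 10690 = 22900 Ω

22900 Ω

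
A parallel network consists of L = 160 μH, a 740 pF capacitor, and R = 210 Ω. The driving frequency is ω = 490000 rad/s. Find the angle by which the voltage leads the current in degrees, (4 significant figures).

X_L = ωL = 78.40 Ω
X_C = 1/(ωC) = 2758 Ω
Parallel: admittances add. Y = 1/R + 1/(jωL) + jωC
Y = (0.004762 − j0.01239) S
|Y| = 0.01328 S → |Z| = 1/|Y| = 75.32 Ω, ∠Z = −∠Y = 68.98°

68.98°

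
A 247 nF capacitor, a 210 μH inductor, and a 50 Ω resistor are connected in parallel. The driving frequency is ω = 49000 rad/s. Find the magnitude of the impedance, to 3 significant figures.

X_L = ωL = 10.3 Ω
X_C = 1/(ωC) = 82.6 Ω
Parallel: admittances add. Y = 1/R + 1/(jωL) + jωC
Y = (0.0200 − j0.0851) S
|Y| = 0.0874 S → |Z| = 1/|Y| = 11.4 Ω, ∠Z = −∠Y = 76.8°

11.4 Ω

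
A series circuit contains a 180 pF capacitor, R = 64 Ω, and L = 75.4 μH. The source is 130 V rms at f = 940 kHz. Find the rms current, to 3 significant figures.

260 mA

ω = 2πf = 5.906e+06 rad/s
X_L = ωL = 445 Ω
X_C = 1/(ωC) = 941 Ω
Net reactance X = X_L − X_C = -495 Ω
Z = 64.0 − j495 Ω
|Z| = √(64.0² + 495²) = 499 Ω
I = V/|Z| = 130/499 = 260 mA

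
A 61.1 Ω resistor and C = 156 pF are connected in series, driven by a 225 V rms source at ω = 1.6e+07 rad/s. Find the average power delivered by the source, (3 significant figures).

18.8 W

X_C = 1/(ωC) = 401 Ω
Z = 61.1 − j401 Ω
|Z| = √(61.1² + 401²) = 405 Ω
∠Z = arctan(-401/61.1) = -81.3°
I = V/|Z| = 555 mA
P = VI cos φ = 225 × 0.555 × cos(-81.3°) = 18.8 W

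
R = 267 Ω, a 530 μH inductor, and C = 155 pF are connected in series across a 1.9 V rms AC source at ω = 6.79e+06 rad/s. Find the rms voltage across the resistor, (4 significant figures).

0.1906 V

X_L = ωL = 3599 Ω
X_C = 1/(ωC) = 950.2 Ω
Net reactance X = X_L − X_C = 2649 Ω
Z = 267.0 + j2649 Ω
|Z| = √(267.0² + 2649²) = 2662 Ω
I = V/|Z| = 713.8 μA
V_R = I·|Z_R| = 0.0007138 × 267.0 = 0.1906 V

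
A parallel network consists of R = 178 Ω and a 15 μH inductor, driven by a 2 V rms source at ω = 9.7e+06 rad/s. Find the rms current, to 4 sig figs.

17.75 mA

X_L = ωL = 145.5 Ω
Parallel: admittances add. Y = 1/R + 1/(jωL)
Y = (0.005618 − j0.006873) S
|Y| = 0.008877 S → |Z| = 1/|Y| = 112.7 Ω, ∠Z = −∠Y = 50.74°
I = V/|Z| = 2/112.7 = 17.75 mA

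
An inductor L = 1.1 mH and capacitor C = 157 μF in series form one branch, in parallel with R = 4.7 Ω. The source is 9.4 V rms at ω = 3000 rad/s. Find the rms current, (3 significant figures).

X_L = ωL = 3.30 Ω
X_C = 1/(ωC) = 2.12 Ω
Branch 1: Z₁ = R = 4.70 Ω
Branch 2 (series LC): Z₂ = j(X_L − X_C) = j1.18 Ω
Parallel: Z = Z₁Z₂/(Z₁+Z₂), |Z| = 1.14 Ω, ∠Z = 75.9°
I = V/|Z| = 9.4/1.14 = 8.23 A

8.23 A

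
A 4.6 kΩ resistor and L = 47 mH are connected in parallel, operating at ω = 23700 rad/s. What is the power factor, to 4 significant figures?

X_L = ωL = 1114 Ω
Parallel: admittances add. Y = 1/R + 1/(jωL)
Y = (0.0002174 − j0.0008977) S
|Y| = 0.0009237 S → |Z| = 1/|Y| = 1083 Ω, ∠Z = −∠Y = 76.39°
cos φ = cos(76.39°) = 0.2354

0.2354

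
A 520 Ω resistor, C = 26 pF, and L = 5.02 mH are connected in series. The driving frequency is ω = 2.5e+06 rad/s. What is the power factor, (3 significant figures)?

X_L = ωL = 12600 Ω
X_C = 1/(ωC) = 15400 Ω
Net reactance X = X_L − X_C = -2830 Ω
Z = 520 − j2830 Ω
|Z| = √(520² + 2830²) = 2880 Ω
∠Z = arctan(-2830/520) = -79.6°
cos φ = cos(-79.6°) = 0.180

0.180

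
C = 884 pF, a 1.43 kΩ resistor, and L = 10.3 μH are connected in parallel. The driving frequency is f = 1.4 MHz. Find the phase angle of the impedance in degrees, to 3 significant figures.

77.9°

ω = 2πf = 8.796e+06 rad/s
X_L = ωL = 90.6 Ω
X_C = 1/(ωC) = 129 Ω
Parallel: admittances add. Y = 1/R + 1/(jωL) + jωC
Y = (0.000699 − j0.00326) S
|Y| = 0.00334 S → |Z| = 1/|Y| = 300 Ω, ∠Z = −∠Y = 77.9°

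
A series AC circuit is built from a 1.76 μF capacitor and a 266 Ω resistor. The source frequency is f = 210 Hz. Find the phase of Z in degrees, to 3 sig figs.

-58.3°

ω = 2πf = 1319 rad/s
X_C = 1/(ωC) = 431 Ω
Z = 266 − j431 Ω
|Z| = √(266² + 431²) = 506 Ω
∠Z = arctan(-431/266) = -58.3°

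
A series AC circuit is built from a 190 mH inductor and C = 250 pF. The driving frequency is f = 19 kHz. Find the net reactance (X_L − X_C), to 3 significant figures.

-10800 Ω

ω = 2πf = 119400 rad/s
X_L = ωL = 22700 Ω
X_C = 1/(ωC) = 33500 Ω
X = 22700 − 33500 = -10800 Ω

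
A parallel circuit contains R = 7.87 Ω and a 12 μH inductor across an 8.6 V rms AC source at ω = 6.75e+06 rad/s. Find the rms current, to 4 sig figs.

X_L = ωL = 81.00 Ω
Parallel: admittances add. Y = 1/R + 1/(jωL)
Y = (0.1271 − j0.01235) S
|Y| = 0.1277 S → |Z| = 1/|Y| = 7.833 Ω, ∠Z = −∠Y = 5.549°
I = V/|Z| = 8.6/7.833 = 1.098 A

1.098 A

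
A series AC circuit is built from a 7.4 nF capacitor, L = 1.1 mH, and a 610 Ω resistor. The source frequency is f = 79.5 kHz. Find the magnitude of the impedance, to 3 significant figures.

ω = 2πf = 499500 rad/s
X_L = ωL = 549 Ω
X_C = 1/(ωC) = 271 Ω
Net reactance X = X_L − X_C = 279 Ω
Z = 610 + j279 Ω
|Z| = √(610² + 279²) = 671 Ω

671 Ω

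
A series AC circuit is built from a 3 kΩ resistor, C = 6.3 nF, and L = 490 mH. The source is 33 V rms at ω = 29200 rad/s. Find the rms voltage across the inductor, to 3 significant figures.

50.4 V

X_L = ωL = 14300 Ω
X_C = 1/(ωC) = 5440 Ω
Net reactance X = X_L − X_C = 8870 Ω
Z = 3000 + j8870 Ω
|Z| = √(3000² + 8870²) = 9370 Ω
I = V/|Z| = 3.52 mA
V_L = I·|Z_L| = 0.00352 × 14300 = 50.4 V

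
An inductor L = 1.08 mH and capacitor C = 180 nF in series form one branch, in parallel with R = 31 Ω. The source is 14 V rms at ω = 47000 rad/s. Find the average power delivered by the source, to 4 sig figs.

X_L = ωL = 50.76 Ω
X_C = 1/(ωC) = 118.2 Ω
Branch 1: Z₁ = R = 31.00 Ω
Branch 2 (series LC): Z₂ = j(X_L − X_C) = −j67.44 Ω
Parallel: Z = Z₁Z₂/(Z₁+Z₂), |Z| = 28.17 Ω, ∠Z = -24.69°
I = V/|Z| = 497.0 mA
P = VI cos φ = 14 × 0.4970 × cos(-24.69°) = 6.323 W

6.323 W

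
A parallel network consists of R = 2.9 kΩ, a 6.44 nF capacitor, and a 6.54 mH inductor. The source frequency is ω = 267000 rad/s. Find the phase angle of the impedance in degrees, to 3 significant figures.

X_L = ωL = 1750 Ω
X_C = 1/(ωC) = 582 Ω
Parallel: admittances add. Y = 1/R + 1/(jωL) + jωC
Y = (0.000345 + j0.00115) S
|Y| = 0.00120 S → |Z| = 1/|Y| = 835 Ω, ∠Z = −∠Y = -73.3°

-73.3°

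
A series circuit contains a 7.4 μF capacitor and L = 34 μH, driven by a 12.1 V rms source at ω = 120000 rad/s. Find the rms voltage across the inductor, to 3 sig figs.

16.7 V

X_L = ωL = 4.08 Ω
X_C = 1/(ωC) = 1.13 Ω
Net reactance X = X_L − X_C = 2.95 Ω
Z = j2.95 Ω
|Z| = √(0² + 2.95²) = 2.95 Ω
I = V/|Z| = 4.10 A
V_L = I·|Z_L| = 4.10 × 4.08 = 16.7 V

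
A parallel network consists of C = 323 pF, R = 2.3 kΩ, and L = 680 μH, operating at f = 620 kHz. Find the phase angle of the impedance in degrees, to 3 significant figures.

-63.7°

ω = 2πf = 3.896e+06 rad/s
X_L = ωL = 2650 Ω
X_C = 1/(ωC) = 795 Ω
Parallel: admittances add. Y = 1/R + 1/(jωL) + jωC
Y = (0.000435 + j0.000881) S
|Y| = 0.000982 S → |Z| = 1/|Y| = 1020 Ω, ∠Z = −∠Y = -63.7°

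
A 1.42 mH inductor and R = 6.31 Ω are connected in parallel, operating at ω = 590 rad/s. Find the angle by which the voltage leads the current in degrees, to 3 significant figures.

X_L = ωL = 0.838 Ω
Parallel: admittances add. Y = 1/R + 1/(jωL)
Y = (0.158 − j1.19) S
|Y| = 1.20 S → |Z| = 1/|Y| = 0.831 Ω, ∠Z = −∠Y = 82.4°

82.4°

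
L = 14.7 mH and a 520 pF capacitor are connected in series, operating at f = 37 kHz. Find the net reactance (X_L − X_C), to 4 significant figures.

ω = 2πf = 232500 rad/s
X_L = ωL = 3417 Ω
X_C = 1/(ωC) = 8272 Ω
X = 3417 − 8272 = -4855 Ω

-4855 Ω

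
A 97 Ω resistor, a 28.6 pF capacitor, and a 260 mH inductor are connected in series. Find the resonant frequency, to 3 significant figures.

ω₀ = 1/√(LC) = 1/√(0.26 × 2.86e-11) = 366700 rad/s
f₀ = ω₀/(2π) = 58.4 kHz

58.4 kHz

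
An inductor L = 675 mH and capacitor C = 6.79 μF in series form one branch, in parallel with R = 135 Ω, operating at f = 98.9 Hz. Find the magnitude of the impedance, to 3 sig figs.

109 Ω

ω = 2πf = 621.4 rad/s
X_L = ωL = 419 Ω
X_C = 1/(ωC) = 237 Ω
Branch 1: Z₁ = R = 135 Ω
Branch 2 (series LC): Z₂ = j(X_L − X_C) = j182 Ω
Parallel: Z = Z₁Z₂/(Z₁+Z₂), |Z| = 109 Ω, ∠Z = 36.5°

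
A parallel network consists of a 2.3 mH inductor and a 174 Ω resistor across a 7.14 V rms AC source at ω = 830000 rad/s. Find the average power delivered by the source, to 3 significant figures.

293 mW

X_L = ωL = 1910 Ω
Parallel: admittances add. Y = 1/R + 1/(jωL)
Y = (0.00575 − j0.000524) S
|Y| = 0.00577 S → |Z| = 1/|Y| = 173 Ω, ∠Z = −∠Y = 5.21°
I = V/|Z| = 41.2 mA
P = VI cos φ = 7.14 × 0.0412 × cos(5.21°) = 293 mW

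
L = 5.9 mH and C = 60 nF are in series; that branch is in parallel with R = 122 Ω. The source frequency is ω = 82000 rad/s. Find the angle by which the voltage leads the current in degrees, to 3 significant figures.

23.5°

X_L = ωL = 484 Ω
X_C = 1/(ωC) = 203 Ω
Branch 1: Z₁ = R = 122 Ω
Branch 2 (series LC): Z₂ = j(X_L − X_C) = j281 Ω
Parallel: Z = Z₁Z₂/(Z₁+Z₂), |Z| = 112 Ω, ∠Z = 23.5°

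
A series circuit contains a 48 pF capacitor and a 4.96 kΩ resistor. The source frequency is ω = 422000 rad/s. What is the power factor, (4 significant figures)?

X_C = 1/(ωC) = 49370 Ω
Z = 4960 − j49370 Ω
|Z| = √(4960² + 49370²) = 49620 Ω
∠Z = arctan(-49370/4960) = -84.26°
cos φ = cos(-84.26°) = 0.09997

0.09997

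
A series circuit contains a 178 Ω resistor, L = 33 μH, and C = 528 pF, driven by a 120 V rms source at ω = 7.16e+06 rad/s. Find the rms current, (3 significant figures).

666 mA

X_L = ωL = 236 Ω
X_C = 1/(ωC) = 265 Ω
Net reactance X = X_L − X_C = -28.2 Ω
Z = 178 − j28.2 Ω
|Z| = √(178² + 28.2²) = 180 Ω
I = V/|Z| = 120/180 = 666 mA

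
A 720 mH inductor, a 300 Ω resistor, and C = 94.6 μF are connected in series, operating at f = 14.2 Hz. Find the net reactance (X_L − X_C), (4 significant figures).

-54.24 Ω

ω = 2πf = 89.22 rad/s
X_L = ωL = 64.24 Ω
X_C = 1/(ωC) = 118.5 Ω
X = 64.24 − 118.5 = -54.24 Ω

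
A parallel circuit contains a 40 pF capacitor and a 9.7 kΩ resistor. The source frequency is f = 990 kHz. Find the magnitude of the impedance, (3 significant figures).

3710 Ω

ω = 2πf = 6.22e+06 rad/s
X_C = 1/(ωC) = 4020 Ω
Parallel: admittances add. Y = 1/R + jωC
Y = (0.000103 + j0.000249) S
|Y| = 0.000269 S → |Z| = 1/|Y| = 3710 Ω, ∠Z = −∠Y = -67.5°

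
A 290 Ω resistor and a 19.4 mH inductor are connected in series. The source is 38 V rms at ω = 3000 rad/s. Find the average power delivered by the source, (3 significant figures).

4.79 W

X_L = ωL = 58.2 Ω
Z = 290 + j58.2 Ω
|Z| = √(290² + 58.2²) = 296 Ω
∠Z = arctan(58.2/290) = 11.3°
I = V/|Z| = 128 mA
P = VI cos φ = 38 × 0.128 × cos(11.3°) = 4.79 W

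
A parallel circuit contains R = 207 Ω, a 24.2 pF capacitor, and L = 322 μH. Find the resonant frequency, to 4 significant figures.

1.803 MHz

ω₀ = 1/√(LC) = 1/√(0.000322 × 2.42e-11) = 1.133e+07 rad/s
f₀ = ω₀/(2π) = 1.803 MHz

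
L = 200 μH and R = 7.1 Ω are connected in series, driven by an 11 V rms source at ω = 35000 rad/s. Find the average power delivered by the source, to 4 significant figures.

8.642 W

X_L = ωL = 7.000 Ω
Z = 7.100 + j7.000 Ω
|Z| = √(7.100² + 7.000²) = 9.970 Ω
∠Z = arctan(7.000/7.100) = 44.59°
I = V/|Z| = 1.103 A
P = VI cos φ = 11 × 1.103 × cos(44.59°) = 8.642 W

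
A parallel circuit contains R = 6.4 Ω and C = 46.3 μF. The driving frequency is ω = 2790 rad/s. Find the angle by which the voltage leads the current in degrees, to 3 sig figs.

X_C = 1/(ωC) = 7.74 Ω
Parallel: admittances add. Y = 1/R + jωC
Y = (0.156 + j0.129) S
|Y| = 0.203 S → |Z| = 1/|Y| = 4.93 Ω, ∠Z = −∠Y = -39.6°

-39.6°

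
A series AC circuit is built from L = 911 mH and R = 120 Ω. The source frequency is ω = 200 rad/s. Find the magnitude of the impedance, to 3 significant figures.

X_L = ωL = 182 Ω
Z = 120 + j182 Ω
|Z| = √(120² + 182²) = 218 Ω

218 Ω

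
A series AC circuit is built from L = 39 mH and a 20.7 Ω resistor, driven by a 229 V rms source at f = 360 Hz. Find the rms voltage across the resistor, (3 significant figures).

52.3 V

ω = 2πf = 2262 rad/s
X_L = ωL = 88.2 Ω
Z = 20.7 + j88.2 Ω
|Z| = √(20.7² + 88.2²) = 90.6 Ω
I = V/|Z| = 2.53 A
V_R = I·|Z_R| = 2.53 × 20.7 = 52.3 V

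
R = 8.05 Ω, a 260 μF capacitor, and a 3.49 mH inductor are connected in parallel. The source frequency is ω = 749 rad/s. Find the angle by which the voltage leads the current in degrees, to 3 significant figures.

56.5°

X_L = ωL = 2.61 Ω
X_C = 1/(ωC) = 5.14 Ω
Parallel: admittances add. Y = 1/R + 1/(jωL) + jωC
Y = (0.124 − j0.188) S
|Y| = 0.225 S → |Z| = 1/|Y| = 4.44 Ω, ∠Z = −∠Y = 56.5°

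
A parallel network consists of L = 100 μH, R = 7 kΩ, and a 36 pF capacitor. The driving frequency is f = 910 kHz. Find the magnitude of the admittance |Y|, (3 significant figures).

1.55 mS

ω = 2πf = 5.718e+06 rad/s
X_L = ωL = 572 Ω
X_C = 1/(ωC) = 4860 Ω
Parallel: admittances add. Y = 1/R + 1/(jωL) + jωC
Y = (0.000143 − j0.00154) S
|Y| = 0.00155 S → |Z| = 1/|Y| = 645 Ω, ∠Z = −∠Y = 84.7°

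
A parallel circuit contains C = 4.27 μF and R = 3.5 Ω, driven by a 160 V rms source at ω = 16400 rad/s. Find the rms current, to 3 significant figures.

47.1 A

X_C = 1/(ωC) = 14.3 Ω
Parallel: admittances add. Y = 1/R + jωC
Y = (0.286 + j0.0700) S
|Y| = 0.294 S → |Z| = 1/|Y| = 3.40 Ω, ∠Z = −∠Y = -13.8°
I = V/|Z| = 160/3.40 = 47.1 A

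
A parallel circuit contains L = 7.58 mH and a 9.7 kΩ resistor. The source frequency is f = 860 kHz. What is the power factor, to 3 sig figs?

ω = 2πf = 5.404e+06 rad/s
X_L = ωL = 41000 Ω
Parallel: admittances add. Y = 1/R + 1/(jωL)
Y = (0.000103 − j2.44e-05) S
|Y| = 0.000106 S → |Z| = 1/|Y| = 9440 Ω, ∠Z = −∠Y = 13.3°
cos φ = cos(13.3°) = 0.973

0.973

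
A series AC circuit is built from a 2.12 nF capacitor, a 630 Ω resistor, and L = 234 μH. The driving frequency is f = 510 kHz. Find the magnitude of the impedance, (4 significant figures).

871.8 Ω

ω = 2πf = 3.204e+06 rad/s
X_L = ωL = 749.8 Ω
X_C = 1/(ωC) = 147.2 Ω
Net reactance X = X_L − X_C = 602.6 Ω
Z = 630.0 + j602.6 Ω
|Z| = √(630.0² + 602.6²) = 871.8 Ω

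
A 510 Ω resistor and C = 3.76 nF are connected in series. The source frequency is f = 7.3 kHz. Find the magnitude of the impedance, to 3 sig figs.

5820 Ω

ω = 2πf = 45870 rad/s
X_C = 1/(ωC) = 5800 Ω
Z = 510 − j5800 Ω
|Z| = √(510² + 5800²) = 5820 Ω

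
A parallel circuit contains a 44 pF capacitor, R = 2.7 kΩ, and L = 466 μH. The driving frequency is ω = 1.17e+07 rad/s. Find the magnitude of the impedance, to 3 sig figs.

2010 Ω

X_L = ωL = 5450 Ω
X_C = 1/(ωC) = 1940 Ω
Parallel: admittances add. Y = 1/R + 1/(jωL) + jωC
Y = (0.000370 + j0.000331) S
|Y| = 0.000497 S → |Z| = 1/|Y| = 2010 Ω, ∠Z = −∠Y = -41.8°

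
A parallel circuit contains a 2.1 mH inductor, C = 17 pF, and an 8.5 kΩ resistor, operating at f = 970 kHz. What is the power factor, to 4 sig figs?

ω = 2πf = 6.095e+06 rad/s
X_L = ωL = 12800 Ω
X_C = 1/(ωC) = 9652 Ω
Parallel: admittances add. Y = 1/R + 1/(jωL) + jωC
Y = (0.0001176 + j2.548e-05) S
|Y| = 0.0001204 S → |Z| = 1/|Y| = 8307 Ω, ∠Z = −∠Y = -12.22°
cos φ = cos(-12.22°) = 0.9773

0.9773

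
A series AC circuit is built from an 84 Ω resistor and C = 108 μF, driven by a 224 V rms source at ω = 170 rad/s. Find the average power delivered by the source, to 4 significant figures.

X_C = 1/(ωC) = 54.47 Ω
Z = 84.00 − j54.47 Ω
|Z| = √(84.00² + 54.47²) = 100.1 Ω
∠Z = arctan(-54.47/84.00) = -32.96°
I = V/|Z| = 2.237 A
P = VI cos φ = 224 × 2.237 × cos(-32.96°) = 420.5 W

420.5 W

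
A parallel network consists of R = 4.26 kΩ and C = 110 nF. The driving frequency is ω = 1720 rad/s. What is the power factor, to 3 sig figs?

X_C = 1/(ωC) = 5290 Ω
Parallel: admittances add. Y = 1/R + jωC
Y = (0.000235 + j0.000189) S
|Y| = 0.000301 S → |Z| = 1/|Y| = 3320 Ω, ∠Z = −∠Y = -38.9°
cos φ = cos(-38.9°) = 0.779

0.779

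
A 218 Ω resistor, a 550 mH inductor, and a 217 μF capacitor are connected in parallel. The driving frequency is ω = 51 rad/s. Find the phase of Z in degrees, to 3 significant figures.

79.4°

X_L = ωL = 28.1 Ω
X_C = 1/(ωC) = 90.4 Ω
Parallel: admittances add. Y = 1/R + 1/(jωL) + jωC
Y = (0.00459 − j0.0246) S
|Y| = 0.0250 S → |Z| = 1/|Y| = 40.0 Ω, ∠Z = −∠Y = 79.4°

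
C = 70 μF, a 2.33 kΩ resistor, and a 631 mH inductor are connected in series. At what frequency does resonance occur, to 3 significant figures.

23.9 Hz

ω₀ = 1/√(LC) = 1/√(0.631 × 7e-05) = 150.5 rad/s
f₀ = ω₀/(2π) = 23.9 Hz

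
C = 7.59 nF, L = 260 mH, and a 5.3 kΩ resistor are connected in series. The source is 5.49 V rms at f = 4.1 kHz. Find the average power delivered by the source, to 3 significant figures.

5.22 mW

ω = 2πf = 25760 rad/s
X_L = ωL = 6700 Ω
X_C = 1/(ωC) = 5110 Ω
Net reactance X = X_L − X_C = 1580 Ω
Z = 5300 + j1580 Ω
|Z| = √(5300² + 1580²) = 5530 Ω
∠Z = arctan(1580/5300) = 16.6°
I = V/|Z| = 992 μA
P = VI cos φ = 5.49 × 0.000992 × cos(16.6°) = 5.22 mW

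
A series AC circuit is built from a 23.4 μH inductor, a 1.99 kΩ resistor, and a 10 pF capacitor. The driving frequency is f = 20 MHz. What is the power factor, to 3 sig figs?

ω = 2πf = 1.257e+08 rad/s
X_L = ωL = 2940 Ω
X_C = 1/(ωC) = 796 Ω
Net reactance X = X_L − X_C = 2140 Ω
Z = 1990 + j2140 Ω
|Z| = √(1990² + 2140²) = 2930 Ω
∠Z = arctan(2140/1990) = 47.1°
cos φ = cos(47.1°) = 0.680

0.680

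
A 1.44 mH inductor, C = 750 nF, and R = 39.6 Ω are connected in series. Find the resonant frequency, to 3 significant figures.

4.84 kHz

ω₀ = 1/√(LC) = 1/√(0.00144 × 7.5e-07) = 30430 rad/s
f₀ = ω₀/(2π) = 4.84 kHz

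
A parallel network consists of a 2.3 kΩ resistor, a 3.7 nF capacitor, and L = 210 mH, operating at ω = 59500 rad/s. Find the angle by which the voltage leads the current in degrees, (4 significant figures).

-17.86°

X_L = ωL = 12500 Ω
X_C = 1/(ωC) = 4542 Ω
Parallel: admittances add. Y = 1/R + 1/(jωL) + jωC
Y = (0.0004348 + j0.0001401) S
|Y| = 0.0004568 S → |Z| = 1/|Y| = 2189 Ω, ∠Z = −∠Y = -17.86°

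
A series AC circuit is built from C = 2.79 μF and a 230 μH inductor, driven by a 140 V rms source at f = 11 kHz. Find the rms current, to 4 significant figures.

ω = 2πf = 69120 rad/s
X_L = ωL = 15.90 Ω
X_C = 1/(ωC) = 5.186 Ω
Net reactance X = X_L − X_C = 10.71 Ω
Z = j10.71 Ω
|Z| = √(0² + 10.71²) = 10.71 Ω
I = V/|Z| = 140/10.71 = 13.07 A

13.07 A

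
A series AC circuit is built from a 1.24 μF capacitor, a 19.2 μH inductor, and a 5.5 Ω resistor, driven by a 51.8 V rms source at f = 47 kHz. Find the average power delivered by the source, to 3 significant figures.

ω = 2πf = 295300 rad/s
X_L = ωL = 5.67 Ω
X_C = 1/(ωC) = 2.73 Ω
Net reactance X = X_L − X_C = 2.94 Ω
Z = 5.50 + j2.94 Ω
|Z| = √(5.50² + 2.94²) = 6.24 Ω
∠Z = arctan(2.94/5.50) = 28.1°
I = V/|Z| = 8.31 A
P = VI cos φ = 51.8 × 8.31 × cos(28.1°) = 379 W

379 W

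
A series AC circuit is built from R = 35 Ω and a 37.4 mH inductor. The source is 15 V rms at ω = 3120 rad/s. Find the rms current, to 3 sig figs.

X_L = ωL = 117 Ω
Z = 35.0 + j117 Ω
|Z| = √(35.0² + 117²) = 122 Ω
I = V/|Z| = 15/122 = 123 mA

123 mA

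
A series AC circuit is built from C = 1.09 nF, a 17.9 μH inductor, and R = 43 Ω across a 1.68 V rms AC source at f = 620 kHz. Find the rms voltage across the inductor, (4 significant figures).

ω = 2πf = 3.896e+06 rad/s
X_L = ωL = 69.73 Ω
X_C = 1/(ωC) = 235.5 Ω
Net reactance X = X_L − X_C = -165.8 Ω
Z = 43.00 − j165.8 Ω
|Z| = √(43.00² + 165.8²) = 171.3 Ω
I = V/|Z| = 9.810 mA
V_L = I·|Z_L| = 0.009810 × 69.73 = 0.6840 V

0.6840 V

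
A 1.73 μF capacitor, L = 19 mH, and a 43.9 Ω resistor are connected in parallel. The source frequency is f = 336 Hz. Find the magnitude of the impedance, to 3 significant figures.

32.1 Ω

ω = 2πf = 2111 rad/s
X_L = ωL = 40.1 Ω
X_C = 1/(ωC) = 274 Ω
Parallel: admittances add. Y = 1/R + 1/(jωL) + jωC
Y = (0.0228 − j0.0213) S
|Y| = 0.0312 S → |Z| = 1/|Y| = 32.1 Ω, ∠Z = −∠Y = 43.0°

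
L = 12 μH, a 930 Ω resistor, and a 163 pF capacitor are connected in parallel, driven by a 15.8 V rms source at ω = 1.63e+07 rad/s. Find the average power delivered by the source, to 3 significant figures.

X_L = ωL = 196 Ω
X_C = 1/(ωC) = 376 Ω
Parallel: admittances add. Y = 1/R + 1/(jωL) + jωC
Y = (0.00108 − j0.00246) S
|Y| = 0.00268 S → |Z| = 1/|Y| = 373 Ω, ∠Z = −∠Y = 66.4°
I = V/|Z| = 42.4 mA
P = VI cos φ = 15.8 × 0.0424 × cos(66.4°) = 268 mW

268 mW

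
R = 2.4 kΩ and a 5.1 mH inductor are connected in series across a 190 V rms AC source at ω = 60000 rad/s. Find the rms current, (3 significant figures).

X_L = ωL = 306 Ω
Z = 2400 + j306 Ω
|Z| = √(2400² + 306²) = 2420 Ω
I = V/|Z| = 190/2420 = 78.5 mA

78.5 mA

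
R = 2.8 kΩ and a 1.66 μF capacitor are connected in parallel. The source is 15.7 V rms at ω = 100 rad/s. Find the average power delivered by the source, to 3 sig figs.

X_C = 1/(ωC) = 6020 Ω
Parallel: admittances add. Y = 1/R + jωC
Y = (0.000357 + j0.000166) S
|Y| = 0.000394 S → |Z| = 1/|Y| = 2540 Ω, ∠Z = −∠Y = -24.9°
I = V/|Z| = 6.18 mA
P = VI cos φ = 15.7 × 0.00618 × cos(-24.9°) = 88.0 mW

88.0 mW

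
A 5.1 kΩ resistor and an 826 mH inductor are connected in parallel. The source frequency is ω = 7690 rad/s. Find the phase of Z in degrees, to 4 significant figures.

38.76°

X_L = ωL = 6352 Ω
Parallel: admittances add. Y = 1/R + 1/(jωL)
Y = (0.0001961 − j0.0001574) S
|Y| = 0.0002515 S → |Z| = 1/|Y| = 3977 Ω, ∠Z = −∠Y = 38.76°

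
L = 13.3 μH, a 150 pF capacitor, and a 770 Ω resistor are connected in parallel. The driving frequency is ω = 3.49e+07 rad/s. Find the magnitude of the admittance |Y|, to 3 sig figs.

3.34 mS

X_L = ωL = 464 Ω
X_C = 1/(ωC) = 191 Ω
Parallel: admittances add. Y = 1/R + 1/(jωL) + jωC
Y = (0.00130 + j0.00308) S
|Y| = 0.00334 S → |Z| = 1/|Y| = 299 Ω, ∠Z = −∠Y = -67.1°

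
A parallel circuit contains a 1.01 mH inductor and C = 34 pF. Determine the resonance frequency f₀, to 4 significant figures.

858.9 kHz

ω₀ = 1/√(LC) = 1/√(0.00101 × 3.4e-11) = 5.396e+06 rad/s
f₀ = ω₀/(2π) = 858.9 kHz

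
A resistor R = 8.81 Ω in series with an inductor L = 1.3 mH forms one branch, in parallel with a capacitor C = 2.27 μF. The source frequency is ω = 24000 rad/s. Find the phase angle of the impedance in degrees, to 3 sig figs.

-71.3°

X_L = ωL = 31.2 Ω
X_C = 1/(ωC) = 18.4 Ω
Branch 1 (R+jX_L): Z₁ = 8.81 + j31.2 Ω, |Z₁| = 32.4 Ω
Branch 2 (−jX_C): Z₂ = −j18.4 Ω
Parallel: Z = Z₁Z₂/(Z₁+Z₂), |Z| = 38.2 Ω, ∠Z = -71.3°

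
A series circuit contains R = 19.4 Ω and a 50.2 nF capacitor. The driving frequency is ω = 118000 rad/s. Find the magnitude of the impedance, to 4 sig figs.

169.9 Ω

X_C = 1/(ωC) = 168.8 Ω
Z = 19.40 − j168.8 Ω
|Z| = √(19.40² + 168.8²) = 169.9 Ω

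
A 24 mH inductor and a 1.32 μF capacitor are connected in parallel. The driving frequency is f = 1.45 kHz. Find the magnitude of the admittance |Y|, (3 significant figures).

7.45 mS

ω = 2πf = 9111 rad/s
X_L = ωL = 219 Ω
X_C = 1/(ωC) = 83.2 Ω
Parallel: admittances add. Y = 1/(jωL) + jωC
Y = (0 + j0.00745) S
|Y| = 0.00745 S → |Z| = 1/|Y| = 134 Ω, ∠Z = −∠Y = -90.0°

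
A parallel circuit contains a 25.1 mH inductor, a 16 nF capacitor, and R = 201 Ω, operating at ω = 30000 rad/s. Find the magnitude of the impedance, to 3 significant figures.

198 Ω

X_L = ωL = 753 Ω
X_C = 1/(ωC) = 2080 Ω
Parallel: admittances add. Y = 1/R + 1/(jωL) + jωC
Y = (0.00498 − j0.000848) S
|Y| = 0.00505 S → |Z| = 1/|Y| = 198 Ω, ∠Z = −∠Y = 9.67°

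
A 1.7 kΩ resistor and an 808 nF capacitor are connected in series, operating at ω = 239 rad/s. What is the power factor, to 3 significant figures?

0.312

X_C = 1/(ωC) = 5180 Ω
Z = 1700 − j5180 Ω
|Z| = √(1700² + 5180²) = 5450 Ω
∠Z = arctan(-5180/1700) = -71.8°
cos φ = cos(-71.8°) = 0.312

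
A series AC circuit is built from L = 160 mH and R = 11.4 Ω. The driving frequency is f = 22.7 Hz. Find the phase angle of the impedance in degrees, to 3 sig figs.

ω = 2πf = 142.6 rad/s
X_L = ωL = 22.8 Ω
Z = 11.4 + j22.8 Ω
|Z| = √(11.4² + 22.8²) = 25.5 Ω
∠Z = arctan(22.8/11.4) = 63.5°

63.5°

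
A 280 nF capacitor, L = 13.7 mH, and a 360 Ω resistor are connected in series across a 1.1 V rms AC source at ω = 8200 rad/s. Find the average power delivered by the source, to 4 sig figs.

1.861 mW

X_L = ωL = 112.3 Ω
X_C = 1/(ωC) = 435.5 Ω
Net reactance X = X_L − X_C = -323.2 Ω
Z = 360.0 − j323.2 Ω
|Z| = √(360.0² + 323.2²) = 483.8 Ω
∠Z = arctan(-323.2/360.0) = -41.92°
I = V/|Z| = 2.274 mA
P = VI cos φ = 1.1 × 0.002274 × cos(-41.92°) = 1.861 mW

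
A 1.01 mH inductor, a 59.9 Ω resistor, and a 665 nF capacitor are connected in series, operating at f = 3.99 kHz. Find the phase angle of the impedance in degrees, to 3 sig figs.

ω = 2πf = 25070 rad/s
X_L = ωL = 25.3 Ω
X_C = 1/(ωC) = 60.0 Ω
Net reactance X = X_L − X_C = -34.7 Ω
Z = 59.9 − j34.7 Ω
|Z| = √(59.9² + 34.7²) = 69.2 Ω
∠Z = arctan(-34.7/59.9) = -30.1°

-30.1°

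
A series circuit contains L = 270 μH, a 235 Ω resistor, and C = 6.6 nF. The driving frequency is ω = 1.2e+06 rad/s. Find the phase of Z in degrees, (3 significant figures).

40.1°

X_L = ωL = 324 Ω
X_C = 1/(ωC) = 126 Ω
Net reactance X = X_L − X_C = 198 Ω
Z = 235 + j198 Ω
|Z| = √(235² + 198²) = 307 Ω
∠Z = arctan(198/235) = 40.1°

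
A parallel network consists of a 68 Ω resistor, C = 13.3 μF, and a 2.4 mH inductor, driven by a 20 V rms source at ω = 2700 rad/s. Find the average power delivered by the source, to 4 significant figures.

5.882 W

X_L = ωL = 6.480 Ω
X_C = 1/(ωC) = 27.85 Ω
Parallel: admittances add. Y = 1/R + 1/(jωL) + jωC
Y = (0.01471 − j0.1184) S
|Y| = 0.1193 S → |Z| = 1/|Y| = 8.381 Ω, ∠Z = −∠Y = 82.92°
I = V/|Z| = 2.386 A
P = VI cos φ = 20 × 2.386 × cos(82.92°) = 5.882 W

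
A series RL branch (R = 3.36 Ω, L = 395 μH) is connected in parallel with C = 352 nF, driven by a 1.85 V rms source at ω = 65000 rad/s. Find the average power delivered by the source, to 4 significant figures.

17.15 mW

X_L = ωL = 25.68 Ω
X_C = 1/(ωC) = 43.71 Ω
Branch 1 (R+jX_L): Z₁ = 3.360 + j25.68 Ω, |Z₁| = 25.89 Ω
Branch 2 (−jX_C): Z₂ = −j43.71 Ω
Parallel: Z = Z₁Z₂/(Z₁+Z₂), |Z| = 61.70 Ω, ∠Z = 71.99°
I = V/|Z| = 29.98 mA
P = VI cos φ = 1.85 × 0.02998 × cos(71.99°) = 17.15 mW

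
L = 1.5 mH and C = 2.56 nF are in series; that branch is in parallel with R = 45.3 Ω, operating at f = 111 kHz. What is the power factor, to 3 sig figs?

ω = 2πf = 697400 rad/s
X_L = ωL = 1050 Ω
X_C = 1/(ωC) = 560 Ω
Branch 1: Z₁ = R = 45.3 Ω
Branch 2 (series LC): Z₂ = j(X_L − X_C) = j486 Ω
Parallel: Z = Z₁Z₂/(Z₁+Z₂), |Z| = 45.1 Ω, ∠Z = 5.32°
cos φ = cos(5.32°) = 0.996

0.996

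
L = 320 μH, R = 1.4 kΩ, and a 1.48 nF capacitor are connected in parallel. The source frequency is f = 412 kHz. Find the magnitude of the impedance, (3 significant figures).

ω = 2πf = 2.589e+06 rad/s
X_L = ωL = 828 Ω
X_C = 1/(ωC) = 261 Ω
Parallel: admittances add. Y = 1/R + 1/(jωL) + jωC
Y = (0.000714 + j0.00262) S
|Y| = 0.00272 S → |Z| = 1/|Y| = 368 Ω, ∠Z = −∠Y = -74.8°

368 Ω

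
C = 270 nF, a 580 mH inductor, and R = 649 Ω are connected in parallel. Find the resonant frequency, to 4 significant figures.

402.2 Hz

ω₀ = 1/√(LC) = 1/√(0.58 × 2.7e-07) = 2527 rad/s
f₀ = ω₀/(2π) = 402.2 Hz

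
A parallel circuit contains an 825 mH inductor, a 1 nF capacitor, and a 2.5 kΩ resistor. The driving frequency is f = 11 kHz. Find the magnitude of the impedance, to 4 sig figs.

ω = 2πf = 69120 rad/s
X_L = ωL = 57020 Ω
X_C = 1/(ωC) = 14470 Ω
Parallel: admittances add. Y = 1/R + 1/(jωL) + jωC
Y = (0.0004000 + j5.158e-05) S
|Y| = 0.0004033 S → |Z| = 1/|Y| = 2479 Ω, ∠Z = −∠Y = -7.347°

2479 Ω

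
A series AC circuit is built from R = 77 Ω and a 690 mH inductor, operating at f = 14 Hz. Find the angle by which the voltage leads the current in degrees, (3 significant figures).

38.2°

ω = 2πf = 87.96 rad/s
X_L = ωL = 60.7 Ω
Z = 77.0 + j60.7 Ω
|Z| = √(77.0² + 60.7²) = 98.0 Ω
∠Z = arctan(60.7/77.0) = 38.2°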